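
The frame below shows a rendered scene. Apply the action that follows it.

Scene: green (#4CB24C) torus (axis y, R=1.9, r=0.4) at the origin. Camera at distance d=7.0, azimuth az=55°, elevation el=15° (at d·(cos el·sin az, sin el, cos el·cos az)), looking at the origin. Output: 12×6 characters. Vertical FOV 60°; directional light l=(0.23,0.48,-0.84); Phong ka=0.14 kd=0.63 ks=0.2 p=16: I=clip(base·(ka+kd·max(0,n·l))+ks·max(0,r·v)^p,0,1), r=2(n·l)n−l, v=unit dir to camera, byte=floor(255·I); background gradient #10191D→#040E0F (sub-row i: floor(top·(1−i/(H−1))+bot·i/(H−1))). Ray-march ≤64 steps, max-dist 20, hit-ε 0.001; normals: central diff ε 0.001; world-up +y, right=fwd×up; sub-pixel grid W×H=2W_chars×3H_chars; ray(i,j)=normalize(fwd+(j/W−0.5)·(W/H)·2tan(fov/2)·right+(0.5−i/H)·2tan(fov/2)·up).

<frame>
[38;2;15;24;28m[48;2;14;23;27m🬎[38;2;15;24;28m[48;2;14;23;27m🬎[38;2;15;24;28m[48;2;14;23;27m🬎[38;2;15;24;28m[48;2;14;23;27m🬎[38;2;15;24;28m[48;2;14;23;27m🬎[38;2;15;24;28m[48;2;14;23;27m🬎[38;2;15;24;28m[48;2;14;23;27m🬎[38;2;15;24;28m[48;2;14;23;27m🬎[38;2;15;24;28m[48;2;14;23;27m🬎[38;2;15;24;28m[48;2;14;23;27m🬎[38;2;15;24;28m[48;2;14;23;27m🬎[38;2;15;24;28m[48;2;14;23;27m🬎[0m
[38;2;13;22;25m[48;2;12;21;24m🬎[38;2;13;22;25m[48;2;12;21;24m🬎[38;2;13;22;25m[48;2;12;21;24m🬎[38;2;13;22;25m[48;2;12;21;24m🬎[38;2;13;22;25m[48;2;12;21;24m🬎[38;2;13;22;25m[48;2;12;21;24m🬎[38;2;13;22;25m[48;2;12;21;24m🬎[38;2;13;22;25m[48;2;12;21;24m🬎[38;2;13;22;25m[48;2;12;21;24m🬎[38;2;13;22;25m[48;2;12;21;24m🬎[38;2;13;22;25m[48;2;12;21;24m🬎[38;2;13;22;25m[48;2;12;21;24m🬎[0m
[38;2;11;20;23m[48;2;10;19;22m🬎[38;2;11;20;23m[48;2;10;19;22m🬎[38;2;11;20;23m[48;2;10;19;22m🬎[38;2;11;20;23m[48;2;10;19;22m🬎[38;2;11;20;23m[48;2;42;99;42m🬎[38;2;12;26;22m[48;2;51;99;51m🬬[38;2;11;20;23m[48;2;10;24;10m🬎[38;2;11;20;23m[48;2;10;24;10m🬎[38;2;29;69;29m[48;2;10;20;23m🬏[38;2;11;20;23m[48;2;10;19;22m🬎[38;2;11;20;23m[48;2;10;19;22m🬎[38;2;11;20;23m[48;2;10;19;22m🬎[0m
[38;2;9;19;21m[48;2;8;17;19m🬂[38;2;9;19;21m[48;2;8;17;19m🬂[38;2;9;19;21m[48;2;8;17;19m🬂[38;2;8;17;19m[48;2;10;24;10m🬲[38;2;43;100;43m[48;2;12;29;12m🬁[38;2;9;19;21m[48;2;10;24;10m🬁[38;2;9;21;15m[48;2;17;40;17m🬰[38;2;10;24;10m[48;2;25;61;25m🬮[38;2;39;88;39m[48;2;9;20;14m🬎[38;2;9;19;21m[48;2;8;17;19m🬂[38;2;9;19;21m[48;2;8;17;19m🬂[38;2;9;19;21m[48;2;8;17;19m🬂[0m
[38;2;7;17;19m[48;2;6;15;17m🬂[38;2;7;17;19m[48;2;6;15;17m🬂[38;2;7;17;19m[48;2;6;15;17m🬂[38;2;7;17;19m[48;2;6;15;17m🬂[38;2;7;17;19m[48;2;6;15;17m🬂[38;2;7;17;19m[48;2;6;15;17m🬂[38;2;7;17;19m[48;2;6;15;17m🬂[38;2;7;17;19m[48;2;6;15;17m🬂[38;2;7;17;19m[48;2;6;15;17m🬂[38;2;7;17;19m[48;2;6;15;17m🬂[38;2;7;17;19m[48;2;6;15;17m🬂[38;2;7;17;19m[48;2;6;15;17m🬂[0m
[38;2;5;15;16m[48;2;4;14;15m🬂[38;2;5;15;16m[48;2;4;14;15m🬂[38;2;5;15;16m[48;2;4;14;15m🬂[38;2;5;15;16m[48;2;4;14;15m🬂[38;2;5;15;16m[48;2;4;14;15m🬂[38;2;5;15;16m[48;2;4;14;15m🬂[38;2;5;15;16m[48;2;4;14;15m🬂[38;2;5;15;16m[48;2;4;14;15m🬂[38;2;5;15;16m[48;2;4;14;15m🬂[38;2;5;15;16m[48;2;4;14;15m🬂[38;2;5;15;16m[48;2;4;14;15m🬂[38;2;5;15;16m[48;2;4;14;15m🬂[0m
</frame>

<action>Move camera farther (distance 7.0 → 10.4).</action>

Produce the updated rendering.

<frame>
[38;2;15;24;28m[48;2;14;23;27m🬎[38;2;15;24;28m[48;2;14;23;27m🬎[38;2;15;24;28m[48;2;14;23;27m🬎[38;2;15;24;28m[48;2;14;23;27m🬎[38;2;15;24;28m[48;2;14;23;27m🬎[38;2;15;24;28m[48;2;14;23;27m🬎[38;2;15;24;28m[48;2;14;23;27m🬎[38;2;15;24;28m[48;2;14;23;27m🬎[38;2;15;24;28m[48;2;14;23;27m🬎[38;2;15;24;28m[48;2;14;23;27m🬎[38;2;15;24;28m[48;2;14;23;27m🬎[38;2;15;24;28m[48;2;14;23;27m🬎[0m
[38;2;13;22;25m[48;2;12;21;24m🬎[38;2;13;22;25m[48;2;12;21;24m🬎[38;2;13;22;25m[48;2;12;21;24m🬎[38;2;13;22;25m[48;2;12;21;24m🬎[38;2;13;22;25m[48;2;12;21;24m🬎[38;2;13;22;25m[48;2;12;21;24m🬎[38;2;13;22;25m[48;2;12;21;24m🬎[38;2;13;22;25m[48;2;12;21;24m🬎[38;2;13;22;25m[48;2;12;21;24m🬎[38;2;13;22;25m[48;2;12;21;24m🬎[38;2;13;22;25m[48;2;12;21;24m🬎[38;2;13;22;25m[48;2;12;21;24m🬎[0m
[38;2;11;20;23m[48;2;10;19;22m🬎[38;2;11;20;23m[48;2;10;19;22m🬎[38;2;11;20;23m[48;2;10;19;22m🬎[38;2;11;20;23m[48;2;10;19;22m🬎[38;2;11;20;23m[48;2;10;19;22m🬎[38;2;10;20;23m[48;2;33;78;33m🬝[38;2;11;20;23m[48;2;20;49;20m🬎[38;2;11;20;23m[48;2;10;19;22m🬎[38;2;11;20;23m[48;2;10;19;22m🬎[38;2;11;20;23m[48;2;10;19;22m🬎[38;2;11;20;23m[48;2;10;19;22m🬎[38;2;11;20;23m[48;2;10;19;22m🬎[0m
[38;2;9;19;21m[48;2;8;17;19m🬂[38;2;9;19;21m[48;2;8;17;19m🬂[38;2;9;19;21m[48;2;8;17;19m🬂[38;2;9;19;21m[48;2;8;17;19m🬂[38;2;8;17;19m[48;2;10;24;10m🬲[38;2;35;83;35m[48;2;9;20;15m🬀[38;2;8;18;20m[48;2;10;24;10m🬰[38;2;42;93;42m[48;2;11;25;16m🬂[38;2;9;19;21m[48;2;8;17;19m🬂[38;2;9;19;21m[48;2;8;17;19m🬂[38;2;9;19;21m[48;2;8;17;19m🬂[38;2;9;19;21m[48;2;8;17;19m🬂[0m
[38;2;7;17;19m[48;2;6;15;17m🬂[38;2;7;17;19m[48;2;6;15;17m🬂[38;2;7;17;19m[48;2;6;15;17m🬂[38;2;7;17;19m[48;2;6;15;17m🬂[38;2;7;17;19m[48;2;6;15;17m🬂[38;2;7;17;19m[48;2;6;15;17m🬂[38;2;7;17;19m[48;2;6;15;17m🬂[38;2;7;17;19m[48;2;6;15;17m🬂[38;2;7;17;19m[48;2;6;15;17m🬂[38;2;7;17;19m[48;2;6;15;17m🬂[38;2;7;17;19m[48;2;6;15;17m🬂[38;2;7;17;19m[48;2;6;15;17m🬂[0m
[38;2;5;15;16m[48;2;4;14;15m🬂[38;2;5;15;16m[48;2;4;14;15m🬂[38;2;5;15;16m[48;2;4;14;15m🬂[38;2;5;15;16m[48;2;4;14;15m🬂[38;2;5;15;16m[48;2;4;14;15m🬂[38;2;5;15;16m[48;2;4;14;15m🬂[38;2;5;15;16m[48;2;4;14;15m🬂[38;2;5;15;16m[48;2;4;14;15m🬂[38;2;5;15;16m[48;2;4;14;15m🬂[38;2;5;15;16m[48;2;4;14;15m🬂[38;2;5;15;16m[48;2;4;14;15m🬂[38;2;5;15;16m[48;2;4;14;15m🬂[0m
</frame>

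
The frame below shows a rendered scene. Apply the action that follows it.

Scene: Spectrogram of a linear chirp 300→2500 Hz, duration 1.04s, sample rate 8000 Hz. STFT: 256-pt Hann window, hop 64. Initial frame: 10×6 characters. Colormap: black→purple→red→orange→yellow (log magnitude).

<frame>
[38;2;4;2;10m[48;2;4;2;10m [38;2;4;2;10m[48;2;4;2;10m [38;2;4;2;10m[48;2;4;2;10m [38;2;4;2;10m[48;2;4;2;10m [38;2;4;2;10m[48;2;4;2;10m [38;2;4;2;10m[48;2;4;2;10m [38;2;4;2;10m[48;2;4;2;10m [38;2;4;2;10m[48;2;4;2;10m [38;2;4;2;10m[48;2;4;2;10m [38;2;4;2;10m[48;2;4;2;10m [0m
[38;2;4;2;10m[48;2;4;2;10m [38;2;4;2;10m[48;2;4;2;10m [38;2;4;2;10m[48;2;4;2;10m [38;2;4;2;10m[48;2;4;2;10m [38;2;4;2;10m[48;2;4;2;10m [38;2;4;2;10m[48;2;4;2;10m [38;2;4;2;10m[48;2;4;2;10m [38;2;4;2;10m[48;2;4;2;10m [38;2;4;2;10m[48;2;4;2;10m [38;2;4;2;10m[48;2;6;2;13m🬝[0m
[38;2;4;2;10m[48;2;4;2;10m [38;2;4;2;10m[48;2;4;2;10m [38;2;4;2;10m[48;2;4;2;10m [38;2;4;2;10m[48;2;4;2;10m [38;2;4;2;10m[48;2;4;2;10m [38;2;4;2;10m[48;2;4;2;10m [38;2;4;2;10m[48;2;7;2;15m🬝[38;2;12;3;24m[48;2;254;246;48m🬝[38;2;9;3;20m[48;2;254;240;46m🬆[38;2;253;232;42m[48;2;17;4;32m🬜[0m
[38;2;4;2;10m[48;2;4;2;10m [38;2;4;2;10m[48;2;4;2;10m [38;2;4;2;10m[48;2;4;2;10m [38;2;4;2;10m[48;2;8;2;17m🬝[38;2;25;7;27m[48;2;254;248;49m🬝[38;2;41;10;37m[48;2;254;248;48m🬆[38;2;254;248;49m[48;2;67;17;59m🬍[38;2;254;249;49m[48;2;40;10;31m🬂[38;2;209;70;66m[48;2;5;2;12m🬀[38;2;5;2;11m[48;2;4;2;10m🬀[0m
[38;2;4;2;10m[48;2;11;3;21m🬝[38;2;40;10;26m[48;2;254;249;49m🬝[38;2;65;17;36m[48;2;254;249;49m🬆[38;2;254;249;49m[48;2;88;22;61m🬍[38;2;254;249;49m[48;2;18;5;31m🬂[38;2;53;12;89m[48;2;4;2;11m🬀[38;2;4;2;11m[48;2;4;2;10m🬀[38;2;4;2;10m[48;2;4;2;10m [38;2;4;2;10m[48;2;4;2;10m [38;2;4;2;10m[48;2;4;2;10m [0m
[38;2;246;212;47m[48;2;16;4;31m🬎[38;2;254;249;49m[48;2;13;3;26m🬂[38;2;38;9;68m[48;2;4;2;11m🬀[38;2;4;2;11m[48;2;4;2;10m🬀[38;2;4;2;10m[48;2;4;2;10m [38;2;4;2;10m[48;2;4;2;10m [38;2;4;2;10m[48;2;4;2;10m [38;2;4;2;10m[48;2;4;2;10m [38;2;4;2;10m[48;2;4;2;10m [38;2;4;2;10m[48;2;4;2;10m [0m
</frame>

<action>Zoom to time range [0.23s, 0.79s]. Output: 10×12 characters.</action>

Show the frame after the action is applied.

<frame>
[38;2;4;2;10m[48;2;4;2;10m [38;2;4;2;10m[48;2;4;2;10m [38;2;4;2;10m[48;2;4;2;10m [38;2;4;2;10m[48;2;4;2;10m [38;2;4;2;10m[48;2;4;2;10m [38;2;4;2;10m[48;2;4;2;10m [38;2;4;2;10m[48;2;4;2;10m [38;2;4;2;10m[48;2;4;2;10m [38;2;4;2;10m[48;2;4;2;10m [38;2;4;2;10m[48;2;4;2;10m [0m
[38;2;4;2;10m[48;2;4;2;10m [38;2;4;2;10m[48;2;4;2;10m [38;2;4;2;10m[48;2;4;2;10m [38;2;4;2;10m[48;2;4;2;10m [38;2;4;2;10m[48;2;4;2;10m [38;2;4;2;10m[48;2;4;2;10m [38;2;4;2;10m[48;2;4;2;10m [38;2;4;2;10m[48;2;4;2;10m [38;2;4;2;10m[48;2;4;2;10m [38;2;4;2;10m[48;2;4;2;10m [0m
[38;2;4;2;10m[48;2;4;2;10m [38;2;4;2;10m[48;2;4;2;10m [38;2;4;2;10m[48;2;4;2;10m [38;2;4;2;10m[48;2;4;2;10m [38;2;4;2;10m[48;2;4;2;10m [38;2;4;2;10m[48;2;4;2;10m [38;2;4;2;10m[48;2;4;2;10m [38;2;4;2;10m[48;2;4;2;10m [38;2;4;2;10m[48;2;4;2;10m [38;2;4;2;10m[48;2;4;2;10m [0m
[38;2;4;2;10m[48;2;4;2;10m [38;2;4;2;10m[48;2;4;2;10m [38;2;4;2;10m[48;2;4;2;10m [38;2;4;2;10m[48;2;4;2;10m [38;2;4;2;10m[48;2;4;2;10m [38;2;4;2;10m[48;2;4;2;10m [38;2;4;2;10m[48;2;4;2;10m [38;2;4;2;10m[48;2;4;2;10m [38;2;4;2;10m[48;2;4;2;10m [38;2;4;2;10m[48;2;4;2;10m [0m
[38;2;4;2;10m[48;2;4;2;10m [38;2;4;2;10m[48;2;4;2;10m [38;2;4;2;10m[48;2;4;2;10m [38;2;4;2;10m[48;2;4;2;10m [38;2;4;2;10m[48;2;4;2;10m [38;2;4;2;10m[48;2;4;2;10m [38;2;4;2;10m[48;2;4;2;10m [38;2;4;2;10m[48;2;4;2;10m [38;2;4;2;10m[48;2;4;2;10m [38;2;4;2;10m[48;2;4;2;10m [0m
[38;2;4;2;10m[48;2;4;2;10m [38;2;4;2;10m[48;2;4;2;10m [38;2;4;2;10m[48;2;4;2;10m [38;2;4;2;10m[48;2;4;2;10m [38;2;4;2;10m[48;2;4;2;10m [38;2;4;2;10m[48;2;4;2;10m [38;2;4;2;10m[48;2;4;2;10m [38;2;4;2;10m[48;2;4;2;11m🬝[38;2;4;2;10m[48;2;7;2;16m🬝[38;2;6;2;15m[48;2;101;25;86m🬝[0m
[38;2;4;2;10m[48;2;4;2;10m [38;2;4;2;10m[48;2;4;2;10m [38;2;4;2;10m[48;2;4;2;10m [38;2;4;2;10m[48;2;4;2;10m [38;2;4;2;10m[48;2;4;2;11m🬝[38;2;4;2;10m[48;2;5;2;13m🬝[38;2;6;2;14m[48;2;36;8;63m🬝[38;2;16;4;30m[48;2;234;165;54m🬎[38;2;23;5;42m[48;2;253;231;42m🬂[38;2;244;207;50m[48;2;93;23;61m🬎[0m
[38;2;4;2;10m[48;2;4;2;10m [38;2;4;2;10m[48;2;4;2;11m🬝[38;2;4;2;10m[48;2;6;2;14m🬝[38;2;5;2;13m[48;2;38;9;68m🬝[38;2;14;3;27m[48;2;240;178;44m🬎[38;2;25;6;46m[48;2;243;204;52m🬂[38;2;247;200;39m[48;2;43;10;75m🬝[38;2;254;247;48m[48;2;52;13;39m🬂[38;2;242;136;20m[48;2;11;3;22m🬀[38;2;10;3;20m[48;2;4;2;11m🬀[0m
[38;2;6;2;15m[48;2;41;9;73m🬝[38;2;15;4;28m[48;2;247;190;35m🬎[38;2;14;3;26m[48;2;246;212;48m🬂[38;2;240;185;49m[48;2;26;6;47m🬝[38;2;252;215;36m[48;2;20;5;37m🬆[38;2;177;45;81m[48;2;9;3;20m🬀[38;2;11;3;21m[48;2;4;2;11m🬀[38;2;4;2;11m[48;2;4;2;10m🬂[38;2;4;2;10m[48;2;4;2;10m [38;2;4;2;10m[48;2;4;2;10m [0m
[38;2;245;210;48m[48;2;88;22;60m🬎[38;2;247;206;42m[48;2;18;4;34m🬆[38;2;149;38;83m[48;2;8;2;18m🬀[38;2;10;3;21m[48;2;4;2;11m🬀[38;2;4;2;11m[48;2;4;2;10m🬂[38;2;4;2;10m[48;2;4;2;10m [38;2;4;2;10m[48;2;4;2;10m [38;2;4;2;10m[48;2;4;2;10m [38;2;4;2;10m[48;2;4;2;10m [38;2;4;2;10m[48;2;4;2;10m [0m
[38;2;10;3;20m[48;2;4;2;11m🬀[38;2;5;2;12m[48;2;4;2;10m🬀[38;2;4;2;10m[48;2;4;2;10m [38;2;4;2;10m[48;2;4;2;10m [38;2;4;2;10m[48;2;4;2;10m [38;2;4;2;10m[48;2;4;2;10m [38;2;4;2;10m[48;2;4;2;10m [38;2;4;2;10m[48;2;4;2;10m [38;2;4;2;10m[48;2;4;2;10m [38;2;4;2;10m[48;2;4;2;10m [0m
[38;2;4;2;10m[48;2;4;2;10m [38;2;4;2;10m[48;2;4;2;10m [38;2;4;2;10m[48;2;4;2;10m [38;2;4;2;10m[48;2;4;2;10m [38;2;4;2;10m[48;2;4;2;10m [38;2;4;2;10m[48;2;4;2;10m [38;2;4;2;10m[48;2;4;2;10m [38;2;4;2;10m[48;2;4;2;10m [38;2;4;2;10m[48;2;4;2;10m [38;2;4;2;10m[48;2;4;2;10m [0m
</frame>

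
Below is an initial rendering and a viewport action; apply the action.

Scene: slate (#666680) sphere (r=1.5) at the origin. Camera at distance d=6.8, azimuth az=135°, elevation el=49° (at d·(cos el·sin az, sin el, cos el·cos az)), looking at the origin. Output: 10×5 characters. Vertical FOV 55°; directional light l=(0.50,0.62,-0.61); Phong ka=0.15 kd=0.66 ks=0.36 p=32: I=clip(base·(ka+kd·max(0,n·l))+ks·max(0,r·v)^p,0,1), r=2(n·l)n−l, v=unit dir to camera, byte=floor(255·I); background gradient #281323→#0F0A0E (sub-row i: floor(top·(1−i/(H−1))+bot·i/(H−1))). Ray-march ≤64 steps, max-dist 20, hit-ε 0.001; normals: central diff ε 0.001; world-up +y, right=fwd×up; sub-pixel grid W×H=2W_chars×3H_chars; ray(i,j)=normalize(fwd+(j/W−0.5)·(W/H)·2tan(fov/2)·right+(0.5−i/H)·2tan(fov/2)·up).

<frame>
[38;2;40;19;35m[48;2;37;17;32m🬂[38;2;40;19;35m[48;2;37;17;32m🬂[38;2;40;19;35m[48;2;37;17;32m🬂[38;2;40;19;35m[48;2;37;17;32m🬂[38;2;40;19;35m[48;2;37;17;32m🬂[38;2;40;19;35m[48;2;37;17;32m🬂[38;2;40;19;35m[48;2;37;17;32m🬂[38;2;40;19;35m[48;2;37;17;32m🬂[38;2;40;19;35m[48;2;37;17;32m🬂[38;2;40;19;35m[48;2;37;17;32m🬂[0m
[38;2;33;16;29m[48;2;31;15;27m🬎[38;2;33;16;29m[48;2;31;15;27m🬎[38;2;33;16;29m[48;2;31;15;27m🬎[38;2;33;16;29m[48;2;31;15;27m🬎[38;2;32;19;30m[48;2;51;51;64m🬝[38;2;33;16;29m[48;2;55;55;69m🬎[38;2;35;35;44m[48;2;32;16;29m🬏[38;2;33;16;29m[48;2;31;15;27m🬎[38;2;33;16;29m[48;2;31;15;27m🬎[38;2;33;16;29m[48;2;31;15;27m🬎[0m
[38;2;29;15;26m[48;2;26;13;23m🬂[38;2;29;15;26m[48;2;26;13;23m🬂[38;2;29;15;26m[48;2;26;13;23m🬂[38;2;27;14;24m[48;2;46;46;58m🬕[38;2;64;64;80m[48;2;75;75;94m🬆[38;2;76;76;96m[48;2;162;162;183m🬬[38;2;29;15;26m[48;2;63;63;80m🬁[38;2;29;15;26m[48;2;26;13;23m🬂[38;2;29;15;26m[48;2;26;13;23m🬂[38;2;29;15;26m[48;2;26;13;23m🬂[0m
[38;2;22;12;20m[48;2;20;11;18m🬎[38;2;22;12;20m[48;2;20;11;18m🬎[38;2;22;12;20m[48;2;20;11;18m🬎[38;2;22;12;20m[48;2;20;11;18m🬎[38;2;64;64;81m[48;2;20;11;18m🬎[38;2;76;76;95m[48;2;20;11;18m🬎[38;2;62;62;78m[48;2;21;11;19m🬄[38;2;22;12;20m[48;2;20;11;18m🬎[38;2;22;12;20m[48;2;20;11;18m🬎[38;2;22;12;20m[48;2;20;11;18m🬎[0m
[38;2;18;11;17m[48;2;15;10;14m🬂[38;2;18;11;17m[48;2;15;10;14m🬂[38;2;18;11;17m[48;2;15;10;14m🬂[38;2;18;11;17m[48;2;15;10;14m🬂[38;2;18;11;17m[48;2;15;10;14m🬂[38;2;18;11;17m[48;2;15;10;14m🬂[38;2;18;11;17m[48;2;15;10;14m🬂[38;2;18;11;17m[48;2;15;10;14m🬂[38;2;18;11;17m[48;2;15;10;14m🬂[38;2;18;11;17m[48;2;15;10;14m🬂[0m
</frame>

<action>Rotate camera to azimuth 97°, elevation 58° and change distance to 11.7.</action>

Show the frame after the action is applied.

<frame>
[38;2;40;19;35m[48;2;37;17;32m🬂[38;2;40;19;35m[48;2;37;17;32m🬂[38;2;40;19;35m[48;2;37;17;32m🬂[38;2;40;19;35m[48;2;37;17;32m🬂[38;2;40;19;35m[48;2;37;17;32m🬂[38;2;40;19;35m[48;2;37;17;32m🬂[38;2;40;19;35m[48;2;37;17;32m🬂[38;2;40;19;35m[48;2;37;17;32m🬂[38;2;40;19;35m[48;2;37;17;32m🬂[38;2;40;19;35m[48;2;37;17;32m🬂[0m
[38;2;33;16;29m[48;2;31;15;27m🬎[38;2;33;16;29m[48;2;31;15;27m🬎[38;2;33;16;29m[48;2;31;15;27m🬎[38;2;33;16;29m[48;2;31;15;27m🬎[38;2;33;16;29m[48;2;31;15;27m🬎[38;2;33;16;29m[48;2;31;15;27m🬎[38;2;33;16;29m[48;2;31;15;27m🬎[38;2;33;16;29m[48;2;31;15;27m🬎[38;2;33;16;29m[48;2;31;15;27m🬎[38;2;33;16;29m[48;2;31;15;27m🬎[0m
[38;2;29;15;26m[48;2;26;13;23m🬂[38;2;29;15;26m[48;2;26;13;23m🬂[38;2;29;15;26m[48;2;26;13;23m🬂[38;2;29;15;26m[48;2;26;13;23m🬂[38;2;24;14;23m[48;2;44;44;55m🬕[38;2;45;45;57m[48;2;74;74;93m🬂[38;2;29;15;26m[48;2;26;13;23m🬂[38;2;29;15;26m[48;2;26;13;23m🬂[38;2;29;15;26m[48;2;26;13;23m🬂[38;2;29;15;26m[48;2;26;13;23m🬂[0m
[38;2;22;12;20m[48;2;20;11;18m🬎[38;2;22;12;20m[48;2;20;11;18m🬎[38;2;22;12;20m[48;2;20;11;18m🬎[38;2;22;12;20m[48;2;20;11;18m🬎[38;2;25;25;31m[48;2;21;11;19m🬁[38;2;61;61;76m[48;2;21;11;19m🬂[38;2;22;12;20m[48;2;20;11;18m🬎[38;2;22;12;20m[48;2;20;11;18m🬎[38;2;22;12;20m[48;2;20;11;18m🬎[38;2;22;12;20m[48;2;20;11;18m🬎[0m
[38;2;18;11;17m[48;2;15;10;14m🬂[38;2;18;11;17m[48;2;15;10;14m🬂[38;2;18;11;17m[48;2;15;10;14m🬂[38;2;18;11;17m[48;2;15;10;14m🬂[38;2;18;11;17m[48;2;15;10;14m🬂[38;2;18;11;17m[48;2;15;10;14m🬂[38;2;18;11;17m[48;2;15;10;14m🬂[38;2;18;11;17m[48;2;15;10;14m🬂[38;2;18;11;17m[48;2;15;10;14m🬂[38;2;18;11;17m[48;2;15;10;14m🬂[0m
</frame>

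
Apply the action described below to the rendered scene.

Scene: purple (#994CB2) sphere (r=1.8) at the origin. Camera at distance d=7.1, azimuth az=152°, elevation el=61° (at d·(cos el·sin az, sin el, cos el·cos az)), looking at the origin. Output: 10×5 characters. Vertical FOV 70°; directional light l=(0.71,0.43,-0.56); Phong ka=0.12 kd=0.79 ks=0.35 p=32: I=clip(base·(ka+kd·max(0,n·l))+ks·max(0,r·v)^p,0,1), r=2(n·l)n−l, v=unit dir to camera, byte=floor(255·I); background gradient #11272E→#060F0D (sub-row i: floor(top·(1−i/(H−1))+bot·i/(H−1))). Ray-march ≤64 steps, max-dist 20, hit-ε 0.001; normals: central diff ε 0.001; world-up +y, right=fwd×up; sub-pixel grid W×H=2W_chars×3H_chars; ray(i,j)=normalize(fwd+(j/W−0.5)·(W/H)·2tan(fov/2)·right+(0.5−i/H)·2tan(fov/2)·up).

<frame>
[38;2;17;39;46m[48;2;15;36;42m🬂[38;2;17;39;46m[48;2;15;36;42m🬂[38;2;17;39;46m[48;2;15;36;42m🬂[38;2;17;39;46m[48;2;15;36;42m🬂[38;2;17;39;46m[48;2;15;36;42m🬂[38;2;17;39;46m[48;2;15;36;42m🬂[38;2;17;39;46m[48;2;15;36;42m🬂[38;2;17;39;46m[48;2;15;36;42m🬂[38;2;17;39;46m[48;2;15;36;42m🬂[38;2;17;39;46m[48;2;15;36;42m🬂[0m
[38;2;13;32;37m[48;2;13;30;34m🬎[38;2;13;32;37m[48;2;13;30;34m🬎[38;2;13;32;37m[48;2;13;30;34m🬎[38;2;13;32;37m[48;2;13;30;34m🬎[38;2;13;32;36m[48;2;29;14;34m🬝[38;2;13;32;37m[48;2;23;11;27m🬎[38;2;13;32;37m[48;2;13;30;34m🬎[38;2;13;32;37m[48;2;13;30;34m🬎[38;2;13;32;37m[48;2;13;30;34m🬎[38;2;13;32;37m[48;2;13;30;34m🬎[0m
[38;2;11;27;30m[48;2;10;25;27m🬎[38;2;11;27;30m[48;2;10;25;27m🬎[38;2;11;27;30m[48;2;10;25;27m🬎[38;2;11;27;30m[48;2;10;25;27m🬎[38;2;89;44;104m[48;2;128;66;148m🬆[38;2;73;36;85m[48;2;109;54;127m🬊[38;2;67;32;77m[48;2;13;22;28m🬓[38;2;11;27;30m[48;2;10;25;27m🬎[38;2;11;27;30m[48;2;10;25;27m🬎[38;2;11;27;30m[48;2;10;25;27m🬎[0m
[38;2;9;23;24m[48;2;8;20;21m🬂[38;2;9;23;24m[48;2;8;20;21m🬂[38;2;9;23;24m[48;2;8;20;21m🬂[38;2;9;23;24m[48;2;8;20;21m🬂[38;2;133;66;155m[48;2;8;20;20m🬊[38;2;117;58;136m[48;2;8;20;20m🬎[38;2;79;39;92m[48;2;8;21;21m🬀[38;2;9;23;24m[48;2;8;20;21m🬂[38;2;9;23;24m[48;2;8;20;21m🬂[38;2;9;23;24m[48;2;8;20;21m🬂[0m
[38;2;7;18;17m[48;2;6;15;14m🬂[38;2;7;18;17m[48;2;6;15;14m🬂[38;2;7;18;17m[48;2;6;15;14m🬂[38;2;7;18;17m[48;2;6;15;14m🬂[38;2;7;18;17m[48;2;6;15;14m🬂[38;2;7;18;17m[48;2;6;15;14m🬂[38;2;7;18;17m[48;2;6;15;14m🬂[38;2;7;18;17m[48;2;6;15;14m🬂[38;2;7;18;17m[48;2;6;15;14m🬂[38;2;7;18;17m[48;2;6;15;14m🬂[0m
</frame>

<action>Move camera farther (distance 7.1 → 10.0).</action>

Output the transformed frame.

<frame>
[38;2;17;39;46m[48;2;15;36;42m🬂[38;2;17;39;46m[48;2;15;36;42m🬂[38;2;17;39;46m[48;2;15;36;42m🬂[38;2;17;39;46m[48;2;15;36;42m🬂[38;2;17;39;46m[48;2;15;36;42m🬂[38;2;17;39;46m[48;2;15;36;42m🬂[38;2;17;39;46m[48;2;15;36;42m🬂[38;2;17;39;46m[48;2;15;36;42m🬂[38;2;17;39;46m[48;2;15;36;42m🬂[38;2;17;39;46m[48;2;15;36;42m🬂[0m
[38;2;13;32;37m[48;2;13;30;34m🬎[38;2;13;32;37m[48;2;13;30;34m🬎[38;2;13;32;37m[48;2;13;30;34m🬎[38;2;13;32;37m[48;2;13;30;34m🬎[38;2;13;32;37m[48;2;13;30;34m🬎[38;2;13;32;37m[48;2;13;30;34m🬎[38;2;13;32;37m[48;2;13;30;34m🬎[38;2;13;32;37m[48;2;13;30;34m🬎[38;2;13;32;37m[48;2;13;30;34m🬎[38;2;13;32;37m[48;2;13;30;34m🬎[0m
[38;2;11;27;30m[48;2;10;25;27m🬎[38;2;11;27;30m[48;2;10;25;27m🬎[38;2;11;27;30m[48;2;10;25;27m🬎[38;2;11;27;30m[48;2;10;25;27m🬎[38;2;19;25;34m[48;2;119;59;139m🬕[38;2;43;21;50m[48;2;107;54;124m🬊[38;2;11;27;30m[48;2;10;25;27m🬎[38;2;11;27;30m[48;2;10;25;27m🬎[38;2;11;27;30m[48;2;10;25;27m🬎[38;2;11;27;30m[48;2;10;25;27m🬎[0m
[38;2;9;23;24m[48;2;8;20;21m🬂[38;2;9;23;24m[48;2;8;20;21m🬂[38;2;9;23;24m[48;2;8;20;21m🬂[38;2;9;23;24m[48;2;8;20;21m🬂[38;2;133;66;154m[48;2;8;21;21m🬁[38;2;110;54;128m[48;2;8;20;21m🬂[38;2;9;23;24m[48;2;8;20;21m🬂[38;2;9;23;24m[48;2;8;20;21m🬂[38;2;9;23;24m[48;2;8;20;21m🬂[38;2;9;23;24m[48;2;8;20;21m🬂[0m
[38;2;7;18;17m[48;2;6;15;14m🬂[38;2;7;18;17m[48;2;6;15;14m🬂[38;2;7;18;17m[48;2;6;15;14m🬂[38;2;7;18;17m[48;2;6;15;14m🬂[38;2;7;18;17m[48;2;6;15;14m🬂[38;2;7;18;17m[48;2;6;15;14m🬂[38;2;7;18;17m[48;2;6;15;14m🬂[38;2;7;18;17m[48;2;6;15;14m🬂[38;2;7;18;17m[48;2;6;15;14m🬂[38;2;7;18;17m[48;2;6;15;14m🬂[0m
</frame>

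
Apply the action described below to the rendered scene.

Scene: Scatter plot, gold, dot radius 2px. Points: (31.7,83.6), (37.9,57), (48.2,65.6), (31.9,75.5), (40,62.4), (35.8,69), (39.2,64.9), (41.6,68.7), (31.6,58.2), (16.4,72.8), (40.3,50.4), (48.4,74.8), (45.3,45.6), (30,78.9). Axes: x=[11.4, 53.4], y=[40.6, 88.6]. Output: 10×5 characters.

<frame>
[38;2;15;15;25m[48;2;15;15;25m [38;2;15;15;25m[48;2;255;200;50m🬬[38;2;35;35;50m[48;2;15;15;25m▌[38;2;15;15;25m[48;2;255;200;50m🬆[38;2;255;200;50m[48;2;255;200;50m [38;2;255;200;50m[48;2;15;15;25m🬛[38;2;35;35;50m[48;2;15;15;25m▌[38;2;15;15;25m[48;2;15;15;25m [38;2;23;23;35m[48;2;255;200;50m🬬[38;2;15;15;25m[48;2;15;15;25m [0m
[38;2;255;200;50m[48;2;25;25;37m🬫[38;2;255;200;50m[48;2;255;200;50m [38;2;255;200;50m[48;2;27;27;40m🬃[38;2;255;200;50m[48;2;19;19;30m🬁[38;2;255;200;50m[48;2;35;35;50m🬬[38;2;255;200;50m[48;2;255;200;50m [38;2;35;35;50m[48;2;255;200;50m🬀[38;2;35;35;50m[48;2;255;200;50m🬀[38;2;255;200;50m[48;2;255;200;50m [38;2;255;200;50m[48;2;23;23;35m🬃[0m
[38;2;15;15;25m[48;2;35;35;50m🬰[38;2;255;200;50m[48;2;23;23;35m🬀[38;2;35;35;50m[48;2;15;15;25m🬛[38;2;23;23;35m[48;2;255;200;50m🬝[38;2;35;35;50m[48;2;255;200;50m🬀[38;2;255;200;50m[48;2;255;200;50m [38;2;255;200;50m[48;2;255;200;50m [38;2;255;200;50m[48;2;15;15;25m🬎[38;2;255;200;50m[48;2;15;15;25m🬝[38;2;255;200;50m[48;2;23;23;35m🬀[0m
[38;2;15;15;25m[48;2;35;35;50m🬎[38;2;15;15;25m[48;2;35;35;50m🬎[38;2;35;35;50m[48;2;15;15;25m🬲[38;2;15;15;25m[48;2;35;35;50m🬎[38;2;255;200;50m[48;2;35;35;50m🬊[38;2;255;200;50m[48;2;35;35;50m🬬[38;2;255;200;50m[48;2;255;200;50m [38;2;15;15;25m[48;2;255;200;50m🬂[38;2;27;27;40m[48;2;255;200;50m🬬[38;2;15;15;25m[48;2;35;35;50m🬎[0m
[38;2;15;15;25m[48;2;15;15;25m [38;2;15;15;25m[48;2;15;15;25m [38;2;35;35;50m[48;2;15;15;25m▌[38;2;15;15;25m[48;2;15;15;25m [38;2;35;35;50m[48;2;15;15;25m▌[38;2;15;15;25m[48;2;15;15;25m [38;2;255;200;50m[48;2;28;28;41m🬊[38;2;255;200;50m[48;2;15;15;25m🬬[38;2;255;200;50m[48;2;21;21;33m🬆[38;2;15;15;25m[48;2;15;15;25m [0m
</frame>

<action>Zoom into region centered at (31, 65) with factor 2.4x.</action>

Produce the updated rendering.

<frame>
[38;2;15;15;25m[48;2;15;15;25m [38;2;15;15;25m[48;2;15;15;25m [38;2;35;35;50m[48;2;15;15;25m▌[38;2;15;15;25m[48;2;15;15;25m [38;2;255;200;50m[48;2;28;28;41m🬊[38;2;255;200;50m[48;2;15;15;25m🬝[38;2;255;200;50m[48;2;23;23;35m🬀[38;2;15;15;25m[48;2;255;200;50m🬬[38;2;35;35;50m[48;2;15;15;25m▌[38;2;15;15;25m[48;2;15;15;25m [0m
[38;2;35;35;50m[48;2;15;15;25m🬂[38;2;35;35;50m[48;2;15;15;25m🬂[38;2;35;35;50m[48;2;15;15;25m🬕[38;2;35;35;50m[48;2;15;15;25m🬂[38;2;35;35;50m[48;2;15;15;25m🬕[38;2;35;35;50m[48;2;15;15;25m🬂[38;2;35;35;50m[48;2;255;200;50m🬐[38;2;255;200;50m[48;2;255;200;50m [38;2;255;200;50m[48;2;27;27;40m🬃[38;2;23;23;35m[48;2;255;200;50m🬬[0m
[38;2;15;15;25m[48;2;35;35;50m🬰[38;2;15;15;25m[48;2;35;35;50m🬰[38;2;35;35;50m[48;2;15;15;25m🬛[38;2;15;15;25m[48;2;35;35;50m🬰[38;2;35;35;50m[48;2;15;15;25m🬛[38;2;15;15;25m[48;2;35;35;50m🬰[38;2;35;35;50m[48;2;15;15;25m🬛[38;2;255;200;50m[48;2;23;23;35m🬀[38;2;35;35;50m[48;2;255;200;50m🬐[38;2;255;200;50m[48;2;255;200;50m [0m
[38;2;15;15;25m[48;2;35;35;50m🬎[38;2;15;15;25m[48;2;35;35;50m🬎[38;2;35;35;50m[48;2;15;15;25m🬲[38;2;15;15;25m[48;2;35;35;50m🬎[38;2;28;28;41m[48;2;255;200;50m🬆[38;2;255;200;50m[48;2;15;15;25m🬺[38;2;27;27;40m[48;2;255;200;50m🬬[38;2;19;19;30m[48;2;255;200;50m🬝[38;2;21;21;33m[48;2;255;200;50m🬊[38;2;255;200;50m[48;2;28;28;41m🬊[0m
[38;2;15;15;25m[48;2;15;15;25m [38;2;15;15;25m[48;2;15;15;25m [38;2;35;35;50m[48;2;15;15;25m▌[38;2;15;15;25m[48;2;15;15;25m [38;2;255;200;50m[48;2;27;27;40m🬁[38;2;255;200;50m[48;2;15;15;25m🬆[38;2;35;35;50m[48;2;15;15;25m▌[38;2;255;200;50m[48;2;15;15;25m🬊[38;2;255;200;50m[48;2;15;15;25m🬝[38;2;255;200;50m[48;2;15;15;25m🬀[0m
</frame>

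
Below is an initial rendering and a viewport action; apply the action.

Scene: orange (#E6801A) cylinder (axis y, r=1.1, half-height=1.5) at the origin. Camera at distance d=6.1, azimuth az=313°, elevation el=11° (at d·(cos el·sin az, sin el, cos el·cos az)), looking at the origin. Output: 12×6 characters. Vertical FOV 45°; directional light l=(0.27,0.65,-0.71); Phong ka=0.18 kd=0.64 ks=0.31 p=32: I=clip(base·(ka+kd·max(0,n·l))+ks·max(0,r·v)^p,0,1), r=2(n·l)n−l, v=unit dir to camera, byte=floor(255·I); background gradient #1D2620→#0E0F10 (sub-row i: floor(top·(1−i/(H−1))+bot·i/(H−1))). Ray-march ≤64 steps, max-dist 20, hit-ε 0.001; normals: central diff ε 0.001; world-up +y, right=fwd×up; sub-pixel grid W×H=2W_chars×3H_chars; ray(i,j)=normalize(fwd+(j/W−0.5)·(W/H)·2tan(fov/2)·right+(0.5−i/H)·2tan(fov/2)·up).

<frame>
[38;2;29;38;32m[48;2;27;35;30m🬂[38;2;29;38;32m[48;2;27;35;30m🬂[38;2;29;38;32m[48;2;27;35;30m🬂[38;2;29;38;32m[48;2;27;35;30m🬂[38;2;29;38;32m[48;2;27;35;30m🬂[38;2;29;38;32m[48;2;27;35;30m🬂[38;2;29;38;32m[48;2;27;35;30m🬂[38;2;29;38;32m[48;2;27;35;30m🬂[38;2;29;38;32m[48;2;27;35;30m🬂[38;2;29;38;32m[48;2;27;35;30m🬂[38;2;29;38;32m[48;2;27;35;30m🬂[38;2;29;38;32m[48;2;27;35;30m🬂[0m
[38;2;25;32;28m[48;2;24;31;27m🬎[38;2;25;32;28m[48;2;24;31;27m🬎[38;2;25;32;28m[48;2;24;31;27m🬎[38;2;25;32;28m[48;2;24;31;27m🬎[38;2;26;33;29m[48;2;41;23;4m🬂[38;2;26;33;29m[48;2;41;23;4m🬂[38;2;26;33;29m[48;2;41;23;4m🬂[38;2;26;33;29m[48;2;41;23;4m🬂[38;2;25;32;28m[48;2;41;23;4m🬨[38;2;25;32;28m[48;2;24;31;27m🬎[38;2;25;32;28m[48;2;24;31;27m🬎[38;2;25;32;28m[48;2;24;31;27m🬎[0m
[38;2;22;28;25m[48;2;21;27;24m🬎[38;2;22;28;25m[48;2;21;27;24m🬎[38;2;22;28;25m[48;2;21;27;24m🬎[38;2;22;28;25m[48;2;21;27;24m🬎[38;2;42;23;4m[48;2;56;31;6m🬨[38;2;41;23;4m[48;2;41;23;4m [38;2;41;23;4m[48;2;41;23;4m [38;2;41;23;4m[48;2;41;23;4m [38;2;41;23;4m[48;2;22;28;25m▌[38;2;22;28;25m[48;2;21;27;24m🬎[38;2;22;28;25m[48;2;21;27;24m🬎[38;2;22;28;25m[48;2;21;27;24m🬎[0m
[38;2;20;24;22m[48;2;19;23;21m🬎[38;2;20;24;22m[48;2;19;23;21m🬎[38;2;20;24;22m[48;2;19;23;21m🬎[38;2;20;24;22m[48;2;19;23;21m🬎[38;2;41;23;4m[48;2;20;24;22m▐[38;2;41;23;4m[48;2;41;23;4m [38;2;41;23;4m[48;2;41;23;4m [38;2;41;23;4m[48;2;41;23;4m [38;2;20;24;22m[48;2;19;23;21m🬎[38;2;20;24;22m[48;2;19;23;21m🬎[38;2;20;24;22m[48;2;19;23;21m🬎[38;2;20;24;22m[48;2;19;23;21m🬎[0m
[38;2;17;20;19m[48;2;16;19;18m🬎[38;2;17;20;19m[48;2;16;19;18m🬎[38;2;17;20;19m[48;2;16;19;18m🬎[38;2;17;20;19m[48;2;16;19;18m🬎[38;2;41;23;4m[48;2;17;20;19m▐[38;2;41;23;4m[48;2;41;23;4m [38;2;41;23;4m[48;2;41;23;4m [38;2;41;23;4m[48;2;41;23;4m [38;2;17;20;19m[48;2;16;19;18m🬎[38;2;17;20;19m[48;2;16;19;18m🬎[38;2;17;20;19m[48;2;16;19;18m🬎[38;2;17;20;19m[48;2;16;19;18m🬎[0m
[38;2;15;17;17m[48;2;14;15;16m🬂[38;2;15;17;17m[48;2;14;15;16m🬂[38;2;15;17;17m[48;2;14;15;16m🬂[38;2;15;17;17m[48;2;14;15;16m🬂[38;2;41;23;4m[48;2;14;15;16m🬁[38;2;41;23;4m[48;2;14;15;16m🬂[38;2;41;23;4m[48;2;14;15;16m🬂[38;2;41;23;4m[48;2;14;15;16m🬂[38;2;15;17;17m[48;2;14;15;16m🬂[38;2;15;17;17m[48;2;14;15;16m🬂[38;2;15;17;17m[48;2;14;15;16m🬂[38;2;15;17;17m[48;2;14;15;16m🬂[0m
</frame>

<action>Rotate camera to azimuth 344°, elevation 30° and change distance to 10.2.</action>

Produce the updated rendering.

<frame>
[38;2;29;38;32m[48;2;27;35;30m🬂[38;2;29;38;32m[48;2;27;35;30m🬂[38;2;29;38;32m[48;2;27;35;30m🬂[38;2;29;38;32m[48;2;27;35;30m🬂[38;2;29;38;32m[48;2;27;35;30m🬂[38;2;29;38;32m[48;2;27;35;30m🬂[38;2;29;38;32m[48;2;27;35;30m🬂[38;2;29;38;32m[48;2;27;35;30m🬂[38;2;29;38;32m[48;2;27;35;30m🬂[38;2;29;38;32m[48;2;27;35;30m🬂[38;2;29;38;32m[48;2;27;35;30m🬂[38;2;29;38;32m[48;2;27;35;30m🬂[0m
[38;2;25;32;28m[48;2;24;31;27m🬎[38;2;25;32;28m[48;2;24;31;27m🬎[38;2;25;32;28m[48;2;24;31;27m🬎[38;2;25;32;28m[48;2;24;31;27m🬎[38;2;25;32;28m[48;2;24;31;27m🬎[38;2;25;32;28m[48;2;24;31;27m🬎[38;2;25;32;28m[48;2;24;31;27m🬎[38;2;25;32;28m[48;2;24;31;27m🬎[38;2;25;32;28m[48;2;24;31;27m🬎[38;2;25;32;28m[48;2;24;31;27m🬎[38;2;25;32;28m[48;2;24;31;27m🬎[38;2;25;32;28m[48;2;24;31;27m🬎[0m
[38;2;22;28;25m[48;2;21;27;24m🬎[38;2;22;28;25m[48;2;21;27;24m🬎[38;2;22;28;25m[48;2;21;27;24m🬎[38;2;22;28;25m[48;2;21;27;24m🬎[38;2;22;28;25m[48;2;21;27;24m🬎[38;2;41;23;4m[48;2;149;89;28m🬱[38;2;154;93;32m[48;2;41;23;4m🬎[38;2;151;90;29m[48;2;29;26;16m🬀[38;2;22;28;25m[48;2;21;27;24m🬎[38;2;22;28;25m[48;2;21;27;24m🬎[38;2;22;28;25m[48;2;21;27;24m🬎[38;2;22;28;25m[48;2;21;27;24m🬎[0m
[38;2;20;24;22m[48;2;19;23;21m🬎[38;2;20;24;22m[48;2;19;23;21m🬎[38;2;20;24;22m[48;2;19;23;21m🬎[38;2;20;24;22m[48;2;19;23;21m🬎[38;2;20;24;22m[48;2;19;23;21m🬎[38;2;41;23;4m[48;2;41;23;4m [38;2;41;23;4m[48;2;41;23;4m [38;2;41;23;4m[48;2;20;24;22m▌[38;2;20;24;22m[48;2;19;23;21m🬎[38;2;20;24;22m[48;2;19;23;21m🬎[38;2;20;24;22m[48;2;19;23;21m🬎[38;2;20;24;22m[48;2;19;23;21m🬎[0m
[38;2;17;20;19m[48;2;16;19;18m🬎[38;2;17;20;19m[48;2;16;19;18m🬎[38;2;17;20;19m[48;2;16;19;18m🬎[38;2;17;20;19m[48;2;16;19;18m🬎[38;2;17;20;19m[48;2;16;19;18m🬎[38;2;41;23;4m[48;2;16;19;18m🬂[38;2;41;23;4m[48;2;16;19;18m🬆[38;2;41;23;4m[48;2;16;19;18m🬀[38;2;17;20;19m[48;2;16;19;18m🬎[38;2;17;20;19m[48;2;16;19;18m🬎[38;2;17;20;19m[48;2;16;19;18m🬎[38;2;17;20;19m[48;2;16;19;18m🬎[0m
[38;2;15;17;17m[48;2;14;15;16m🬂[38;2;15;17;17m[48;2;14;15;16m🬂[38;2;15;17;17m[48;2;14;15;16m🬂[38;2;15;17;17m[48;2;14;15;16m🬂[38;2;15;17;17m[48;2;14;15;16m🬂[38;2;15;17;17m[48;2;14;15;16m🬂[38;2;15;17;17m[48;2;14;15;16m🬂[38;2;15;17;17m[48;2;14;15;16m🬂[38;2;15;17;17m[48;2;14;15;16m🬂[38;2;15;17;17m[48;2;14;15;16m🬂[38;2;15;17;17m[48;2;14;15;16m🬂[38;2;15;17;17m[48;2;14;15;16m🬂[0m
</frame>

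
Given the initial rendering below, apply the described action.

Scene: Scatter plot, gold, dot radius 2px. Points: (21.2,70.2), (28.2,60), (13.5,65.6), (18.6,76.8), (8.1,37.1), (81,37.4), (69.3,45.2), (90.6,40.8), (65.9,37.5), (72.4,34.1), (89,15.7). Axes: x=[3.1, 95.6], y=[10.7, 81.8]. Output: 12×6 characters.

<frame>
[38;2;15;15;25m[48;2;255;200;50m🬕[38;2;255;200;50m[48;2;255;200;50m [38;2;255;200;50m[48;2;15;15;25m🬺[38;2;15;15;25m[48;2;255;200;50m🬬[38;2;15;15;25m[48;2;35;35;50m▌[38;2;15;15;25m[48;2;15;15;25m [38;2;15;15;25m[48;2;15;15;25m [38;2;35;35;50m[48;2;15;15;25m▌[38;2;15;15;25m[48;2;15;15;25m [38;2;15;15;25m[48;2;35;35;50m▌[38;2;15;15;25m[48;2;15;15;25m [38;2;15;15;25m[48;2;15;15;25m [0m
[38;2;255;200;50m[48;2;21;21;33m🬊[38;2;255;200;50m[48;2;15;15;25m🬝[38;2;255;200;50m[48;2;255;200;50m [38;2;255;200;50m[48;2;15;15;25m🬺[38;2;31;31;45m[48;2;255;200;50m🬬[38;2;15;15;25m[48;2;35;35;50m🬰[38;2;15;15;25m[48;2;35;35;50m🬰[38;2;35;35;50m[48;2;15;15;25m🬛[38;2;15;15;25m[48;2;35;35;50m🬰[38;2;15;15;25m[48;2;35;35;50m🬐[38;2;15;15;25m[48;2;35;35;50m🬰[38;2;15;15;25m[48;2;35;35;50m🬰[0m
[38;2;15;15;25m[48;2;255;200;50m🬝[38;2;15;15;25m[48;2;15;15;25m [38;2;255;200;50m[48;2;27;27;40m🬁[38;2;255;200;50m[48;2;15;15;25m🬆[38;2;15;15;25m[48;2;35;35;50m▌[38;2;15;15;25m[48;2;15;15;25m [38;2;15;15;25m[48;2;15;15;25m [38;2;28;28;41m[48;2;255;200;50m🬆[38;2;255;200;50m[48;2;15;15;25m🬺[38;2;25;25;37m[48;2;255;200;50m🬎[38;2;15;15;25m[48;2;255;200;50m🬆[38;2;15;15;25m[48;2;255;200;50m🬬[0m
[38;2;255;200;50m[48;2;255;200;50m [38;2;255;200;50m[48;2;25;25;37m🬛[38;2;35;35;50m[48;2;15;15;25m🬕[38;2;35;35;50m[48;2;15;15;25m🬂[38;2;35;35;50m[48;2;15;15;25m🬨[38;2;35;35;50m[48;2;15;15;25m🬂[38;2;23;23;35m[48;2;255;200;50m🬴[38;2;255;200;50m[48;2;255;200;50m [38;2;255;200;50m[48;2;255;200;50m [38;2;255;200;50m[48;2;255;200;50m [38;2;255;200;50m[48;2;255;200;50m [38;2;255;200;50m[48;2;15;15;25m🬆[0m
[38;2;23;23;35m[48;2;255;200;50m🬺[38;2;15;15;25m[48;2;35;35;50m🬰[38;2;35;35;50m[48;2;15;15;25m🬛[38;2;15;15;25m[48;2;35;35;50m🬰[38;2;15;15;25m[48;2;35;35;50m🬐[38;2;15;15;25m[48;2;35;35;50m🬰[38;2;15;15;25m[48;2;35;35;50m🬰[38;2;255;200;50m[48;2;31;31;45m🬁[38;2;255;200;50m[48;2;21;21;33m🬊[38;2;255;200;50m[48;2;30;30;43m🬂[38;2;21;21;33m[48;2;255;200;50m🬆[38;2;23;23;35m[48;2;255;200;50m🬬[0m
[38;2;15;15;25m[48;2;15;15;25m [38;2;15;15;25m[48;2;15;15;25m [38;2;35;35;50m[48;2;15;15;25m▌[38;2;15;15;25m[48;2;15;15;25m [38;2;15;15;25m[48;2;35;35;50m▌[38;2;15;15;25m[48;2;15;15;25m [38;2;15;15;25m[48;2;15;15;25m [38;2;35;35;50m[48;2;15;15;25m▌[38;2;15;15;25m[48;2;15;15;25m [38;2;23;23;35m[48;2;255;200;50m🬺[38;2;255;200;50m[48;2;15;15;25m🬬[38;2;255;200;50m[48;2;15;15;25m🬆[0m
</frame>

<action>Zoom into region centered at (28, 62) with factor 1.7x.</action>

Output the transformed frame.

<frame>
[38;2;15;15;25m[48;2;15;15;25m [38;2;15;15;25m[48;2;15;15;25m [38;2;27;27;40m[48;2;255;200;50m🬝[38;2;15;15;25m[48;2;255;200;50m🬀[38;2;28;28;41m[48;2;255;200;50m🬊[38;2;15;15;25m[48;2;15;15;25m [38;2;15;15;25m[48;2;15;15;25m [38;2;35;35;50m[48;2;15;15;25m▌[38;2;15;15;25m[48;2;15;15;25m [38;2;15;15;25m[48;2;35;35;50m▌[38;2;15;15;25m[48;2;15;15;25m [38;2;15;15;25m[48;2;15;15;25m [0m
[38;2;15;15;25m[48;2;35;35;50m🬰[38;2;15;15;25m[48;2;35;35;50m🬰[38;2;31;31;45m[48;2;255;200;50m🬝[38;2;255;200;50m[48;2;35;35;50m🬸[38;2;255;200;50m[48;2;35;35;50m🬺[38;2;23;23;35m[48;2;255;200;50m🬬[38;2;15;15;25m[48;2;35;35;50m🬰[38;2;35;35;50m[48;2;15;15;25m🬛[38;2;15;15;25m[48;2;35;35;50m🬰[38;2;15;15;25m[48;2;35;35;50m🬐[38;2;15;15;25m[48;2;35;35;50m🬰[38;2;15;15;25m[48;2;35;35;50m🬰[0m
[38;2;15;15;25m[48;2;15;15;25m [38;2;15;15;25m[48;2;255;200;50m🬴[38;2;255;200;50m[48;2;255;200;50m [38;2;255;200;50m[48;2;15;15;25m🬝[38;2;255;200;50m[48;2;28;28;41m🬆[38;2;15;15;25m[48;2;255;200;50m🬆[38;2;15;15;25m[48;2;255;200;50m🬬[38;2;35;35;50m[48;2;15;15;25m▌[38;2;15;15;25m[48;2;15;15;25m [38;2;15;15;25m[48;2;35;35;50m▌[38;2;15;15;25m[48;2;15;15;25m [38;2;15;15;25m[48;2;15;15;25m [0m
[38;2;35;35;50m[48;2;15;15;25m🬂[38;2;35;35;50m[48;2;15;15;25m🬂[38;2;255;200;50m[48;2;27;27;40m🬁[38;2;35;35;50m[48;2;15;15;25m🬂[38;2;255;200;50m[48;2;27;27;40m🬁[38;2;255;200;50m[48;2;15;15;25m🬬[38;2;255;200;50m[48;2;15;15;25m🬆[38;2;35;35;50m[48;2;15;15;25m🬕[38;2;35;35;50m[48;2;15;15;25m🬂[38;2;35;35;50m[48;2;15;15;25m🬨[38;2;35;35;50m[48;2;15;15;25m🬂[38;2;35;35;50m[48;2;15;15;25m🬂[0m
[38;2;15;15;25m[48;2;35;35;50m🬰[38;2;15;15;25m[48;2;35;35;50m🬰[38;2;35;35;50m[48;2;15;15;25m🬛[38;2;15;15;25m[48;2;35;35;50m🬰[38;2;15;15;25m[48;2;35;35;50m🬐[38;2;15;15;25m[48;2;35;35;50m🬰[38;2;15;15;25m[48;2;35;35;50m🬰[38;2;35;35;50m[48;2;15;15;25m🬛[38;2;15;15;25m[48;2;35;35;50m🬰[38;2;15;15;25m[48;2;35;35;50m🬐[38;2;15;15;25m[48;2;35;35;50m🬰[38;2;15;15;25m[48;2;35;35;50m🬰[0m
[38;2;15;15;25m[48;2;15;15;25m [38;2;15;15;25m[48;2;15;15;25m [38;2;35;35;50m[48;2;15;15;25m▌[38;2;15;15;25m[48;2;15;15;25m [38;2;15;15;25m[48;2;35;35;50m▌[38;2;15;15;25m[48;2;15;15;25m [38;2;15;15;25m[48;2;15;15;25m [38;2;35;35;50m[48;2;15;15;25m▌[38;2;15;15;25m[48;2;15;15;25m [38;2;15;15;25m[48;2;35;35;50m▌[38;2;15;15;25m[48;2;15;15;25m [38;2;15;15;25m[48;2;15;15;25m [0m
</frame>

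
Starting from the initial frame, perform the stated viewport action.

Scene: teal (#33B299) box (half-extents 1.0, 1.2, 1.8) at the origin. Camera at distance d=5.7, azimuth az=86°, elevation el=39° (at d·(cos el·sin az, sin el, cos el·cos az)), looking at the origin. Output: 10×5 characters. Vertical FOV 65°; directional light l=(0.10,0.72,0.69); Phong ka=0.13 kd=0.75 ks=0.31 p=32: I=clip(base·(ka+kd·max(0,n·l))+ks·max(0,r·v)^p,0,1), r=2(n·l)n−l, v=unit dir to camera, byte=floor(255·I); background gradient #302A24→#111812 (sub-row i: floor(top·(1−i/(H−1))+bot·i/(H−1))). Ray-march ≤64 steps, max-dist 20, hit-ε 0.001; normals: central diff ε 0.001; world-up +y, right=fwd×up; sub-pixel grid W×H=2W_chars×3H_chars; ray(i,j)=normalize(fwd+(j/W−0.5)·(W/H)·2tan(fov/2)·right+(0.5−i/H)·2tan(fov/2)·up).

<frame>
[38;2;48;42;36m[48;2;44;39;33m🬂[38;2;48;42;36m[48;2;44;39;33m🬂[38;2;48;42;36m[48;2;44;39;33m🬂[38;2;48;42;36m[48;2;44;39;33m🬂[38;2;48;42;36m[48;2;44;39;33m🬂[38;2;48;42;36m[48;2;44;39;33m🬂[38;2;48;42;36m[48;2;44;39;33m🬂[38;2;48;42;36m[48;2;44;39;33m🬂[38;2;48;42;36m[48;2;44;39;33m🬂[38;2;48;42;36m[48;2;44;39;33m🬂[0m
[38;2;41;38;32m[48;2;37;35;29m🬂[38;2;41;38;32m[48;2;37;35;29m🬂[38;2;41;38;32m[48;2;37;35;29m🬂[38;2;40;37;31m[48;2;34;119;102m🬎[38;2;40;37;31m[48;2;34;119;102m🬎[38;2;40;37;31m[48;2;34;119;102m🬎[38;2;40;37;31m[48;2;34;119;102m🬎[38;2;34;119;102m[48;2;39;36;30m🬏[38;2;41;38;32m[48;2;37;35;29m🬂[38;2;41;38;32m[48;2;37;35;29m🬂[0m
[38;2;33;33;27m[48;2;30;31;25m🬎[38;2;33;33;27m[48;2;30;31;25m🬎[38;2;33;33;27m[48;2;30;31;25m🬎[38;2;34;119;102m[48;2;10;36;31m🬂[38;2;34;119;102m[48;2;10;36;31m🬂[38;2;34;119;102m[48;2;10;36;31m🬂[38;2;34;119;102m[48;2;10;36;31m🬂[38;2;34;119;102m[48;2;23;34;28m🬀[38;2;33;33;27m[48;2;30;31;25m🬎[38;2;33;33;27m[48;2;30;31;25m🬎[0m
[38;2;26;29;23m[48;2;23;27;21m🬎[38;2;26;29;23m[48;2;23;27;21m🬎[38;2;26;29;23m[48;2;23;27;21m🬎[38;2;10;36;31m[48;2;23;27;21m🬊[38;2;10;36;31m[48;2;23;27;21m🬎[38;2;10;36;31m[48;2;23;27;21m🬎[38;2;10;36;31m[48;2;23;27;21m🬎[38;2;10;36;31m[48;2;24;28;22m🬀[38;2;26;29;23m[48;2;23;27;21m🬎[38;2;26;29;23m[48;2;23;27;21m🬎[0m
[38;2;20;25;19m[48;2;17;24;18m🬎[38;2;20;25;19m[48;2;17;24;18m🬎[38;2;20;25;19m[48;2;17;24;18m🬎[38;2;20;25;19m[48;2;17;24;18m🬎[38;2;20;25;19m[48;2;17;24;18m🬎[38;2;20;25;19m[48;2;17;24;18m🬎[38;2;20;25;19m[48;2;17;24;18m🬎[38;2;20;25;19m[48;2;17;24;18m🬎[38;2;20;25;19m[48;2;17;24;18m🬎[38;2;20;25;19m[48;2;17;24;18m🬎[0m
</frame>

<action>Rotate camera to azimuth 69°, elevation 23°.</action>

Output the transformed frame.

<frame>
[38;2;48;42;36m[48;2;44;39;33m🬂[38;2;48;42;36m[48;2;44;39;33m🬂[38;2;48;42;36m[48;2;44;39;33m🬂[38;2;48;42;36m[48;2;44;39;33m🬂[38;2;48;42;36m[48;2;44;39;33m🬂[38;2;48;42;36m[48;2;44;39;33m🬂[38;2;48;42;36m[48;2;44;39;33m🬂[38;2;48;42;36m[48;2;44;39;33m🬂[38;2;48;42;36m[48;2;44;39;33m🬂[38;2;48;42;36m[48;2;44;39;33m🬂[0m
[38;2;41;38;32m[48;2;37;35;29m🬂[38;2;41;38;32m[48;2;37;35;29m🬂[38;2;41;38;32m[48;2;37;35;29m🬂[38;2;40;37;31m[48;2;34;119;102m🬎[38;2;40;37;31m[48;2;34;119;102m🬎[38;2;40;37;31m[48;2;34;119;102m🬎[38;2;40;37;31m[48;2;34;119;102m🬎[38;2;34;119;102m[48;2;39;36;30m🬏[38;2;41;38;32m[48;2;37;35;29m🬂[38;2;41;38;32m[48;2;37;35;29m🬂[0m
[38;2;33;33;27m[48;2;30;31;25m🬎[38;2;33;33;27m[48;2;30;31;25m🬎[38;2;33;33;27m[48;2;30;31;25m🬎[38;2;10;36;31m[48;2;31;32;26m🬨[38;2;10;36;31m[48;2;10;36;31m [38;2;10;36;31m[48;2;10;36;31m [38;2;10;36;31m[48;2;10;36;31m [38;2;10;36;31m[48;2;32;32;26m▌[38;2;33;33;27m[48;2;30;31;25m🬎[38;2;33;33;27m[48;2;30;31;25m🬎[0m
[38;2;26;29;23m[48;2;23;27;21m🬎[38;2;26;29;23m[48;2;23;27;21m🬎[38;2;26;29;23m[48;2;23;27;21m🬎[38;2;25;28;22m[48;2;10;36;31m▌[38;2;10;36;31m[48;2;10;36;31m [38;2;10;36;31m[48;2;23;27;21m🬎[38;2;10;36;31m[48;2;23;27;21m🬎[38;2;10;36;31m[48;2;24;28;22m🬀[38;2;26;29;23m[48;2;23;27;21m🬎[38;2;26;29;23m[48;2;23;27;21m🬎[0m
[38;2;20;25;19m[48;2;17;24;18m🬎[38;2;20;25;19m[48;2;17;24;18m🬎[38;2;20;25;19m[48;2;17;24;18m🬎[38;2;20;25;19m[48;2;17;24;18m🬎[38;2;20;25;19m[48;2;17;24;18m🬎[38;2;20;25;19m[48;2;17;24;18m🬎[38;2;20;25;19m[48;2;17;24;18m🬎[38;2;20;25;19m[48;2;17;24;18m🬎[38;2;20;25;19m[48;2;17;24;18m🬎[38;2;20;25;19m[48;2;17;24;18m🬎[0m
</frame>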